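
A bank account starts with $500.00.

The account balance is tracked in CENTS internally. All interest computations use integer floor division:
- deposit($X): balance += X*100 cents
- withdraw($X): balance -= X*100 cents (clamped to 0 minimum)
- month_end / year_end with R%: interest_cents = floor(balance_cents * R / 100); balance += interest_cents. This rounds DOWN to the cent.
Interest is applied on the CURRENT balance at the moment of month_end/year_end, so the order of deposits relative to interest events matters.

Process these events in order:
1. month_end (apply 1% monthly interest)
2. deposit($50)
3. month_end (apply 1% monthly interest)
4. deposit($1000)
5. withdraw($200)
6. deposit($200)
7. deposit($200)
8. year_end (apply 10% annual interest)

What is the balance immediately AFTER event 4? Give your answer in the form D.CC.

Answer: 1560.55

Derivation:
After 1 (month_end (apply 1% monthly interest)): balance=$505.00 total_interest=$5.00
After 2 (deposit($50)): balance=$555.00 total_interest=$5.00
After 3 (month_end (apply 1% monthly interest)): balance=$560.55 total_interest=$10.55
After 4 (deposit($1000)): balance=$1560.55 total_interest=$10.55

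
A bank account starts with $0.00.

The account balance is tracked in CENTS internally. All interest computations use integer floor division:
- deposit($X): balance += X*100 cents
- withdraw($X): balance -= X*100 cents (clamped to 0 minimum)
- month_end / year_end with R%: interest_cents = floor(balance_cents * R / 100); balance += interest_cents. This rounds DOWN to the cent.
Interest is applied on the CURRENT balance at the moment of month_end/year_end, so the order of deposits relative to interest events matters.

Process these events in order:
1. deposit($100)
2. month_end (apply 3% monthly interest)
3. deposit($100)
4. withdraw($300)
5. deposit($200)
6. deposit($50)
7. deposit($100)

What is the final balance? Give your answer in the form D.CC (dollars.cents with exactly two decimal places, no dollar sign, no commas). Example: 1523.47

Answer: 350.00

Derivation:
After 1 (deposit($100)): balance=$100.00 total_interest=$0.00
After 2 (month_end (apply 3% monthly interest)): balance=$103.00 total_interest=$3.00
After 3 (deposit($100)): balance=$203.00 total_interest=$3.00
After 4 (withdraw($300)): balance=$0.00 total_interest=$3.00
After 5 (deposit($200)): balance=$200.00 total_interest=$3.00
After 6 (deposit($50)): balance=$250.00 total_interest=$3.00
After 7 (deposit($100)): balance=$350.00 total_interest=$3.00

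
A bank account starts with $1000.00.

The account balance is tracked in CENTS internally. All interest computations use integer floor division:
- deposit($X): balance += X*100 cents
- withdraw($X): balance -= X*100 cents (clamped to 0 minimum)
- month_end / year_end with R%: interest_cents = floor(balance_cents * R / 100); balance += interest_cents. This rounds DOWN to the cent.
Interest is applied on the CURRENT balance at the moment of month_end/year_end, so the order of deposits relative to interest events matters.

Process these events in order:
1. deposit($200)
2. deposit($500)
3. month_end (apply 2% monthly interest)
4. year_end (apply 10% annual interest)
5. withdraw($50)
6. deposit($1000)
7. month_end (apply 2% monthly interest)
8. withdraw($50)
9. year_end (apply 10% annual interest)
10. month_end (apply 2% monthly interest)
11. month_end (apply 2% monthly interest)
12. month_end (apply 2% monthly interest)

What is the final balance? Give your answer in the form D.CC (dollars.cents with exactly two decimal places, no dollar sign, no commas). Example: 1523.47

Answer: 3343.84

Derivation:
After 1 (deposit($200)): balance=$1200.00 total_interest=$0.00
After 2 (deposit($500)): balance=$1700.00 total_interest=$0.00
After 3 (month_end (apply 2% monthly interest)): balance=$1734.00 total_interest=$34.00
After 4 (year_end (apply 10% annual interest)): balance=$1907.40 total_interest=$207.40
After 5 (withdraw($50)): balance=$1857.40 total_interest=$207.40
After 6 (deposit($1000)): balance=$2857.40 total_interest=$207.40
After 7 (month_end (apply 2% monthly interest)): balance=$2914.54 total_interest=$264.54
After 8 (withdraw($50)): balance=$2864.54 total_interest=$264.54
After 9 (year_end (apply 10% annual interest)): balance=$3150.99 total_interest=$550.99
After 10 (month_end (apply 2% monthly interest)): balance=$3214.00 total_interest=$614.00
After 11 (month_end (apply 2% monthly interest)): balance=$3278.28 total_interest=$678.28
After 12 (month_end (apply 2% monthly interest)): balance=$3343.84 total_interest=$743.84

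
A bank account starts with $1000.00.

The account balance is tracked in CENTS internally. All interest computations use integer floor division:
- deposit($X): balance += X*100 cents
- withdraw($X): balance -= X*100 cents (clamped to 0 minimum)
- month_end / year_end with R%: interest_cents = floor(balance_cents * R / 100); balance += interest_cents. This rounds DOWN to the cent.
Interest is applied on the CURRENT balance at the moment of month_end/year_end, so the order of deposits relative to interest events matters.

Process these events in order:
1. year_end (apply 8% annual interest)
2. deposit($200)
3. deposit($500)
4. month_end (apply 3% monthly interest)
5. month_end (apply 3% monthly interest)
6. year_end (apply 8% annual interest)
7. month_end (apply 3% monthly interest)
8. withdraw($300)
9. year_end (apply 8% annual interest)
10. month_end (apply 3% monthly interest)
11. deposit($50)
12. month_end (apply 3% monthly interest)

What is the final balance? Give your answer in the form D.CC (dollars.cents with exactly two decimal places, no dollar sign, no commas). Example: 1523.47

After 1 (year_end (apply 8% annual interest)): balance=$1080.00 total_interest=$80.00
After 2 (deposit($200)): balance=$1280.00 total_interest=$80.00
After 3 (deposit($500)): balance=$1780.00 total_interest=$80.00
After 4 (month_end (apply 3% monthly interest)): balance=$1833.40 total_interest=$133.40
After 5 (month_end (apply 3% monthly interest)): balance=$1888.40 total_interest=$188.40
After 6 (year_end (apply 8% annual interest)): balance=$2039.47 total_interest=$339.47
After 7 (month_end (apply 3% monthly interest)): balance=$2100.65 total_interest=$400.65
After 8 (withdraw($300)): balance=$1800.65 total_interest=$400.65
After 9 (year_end (apply 8% annual interest)): balance=$1944.70 total_interest=$544.70
After 10 (month_end (apply 3% monthly interest)): balance=$2003.04 total_interest=$603.04
After 11 (deposit($50)): balance=$2053.04 total_interest=$603.04
After 12 (month_end (apply 3% monthly interest)): balance=$2114.63 total_interest=$664.63

Answer: 2114.63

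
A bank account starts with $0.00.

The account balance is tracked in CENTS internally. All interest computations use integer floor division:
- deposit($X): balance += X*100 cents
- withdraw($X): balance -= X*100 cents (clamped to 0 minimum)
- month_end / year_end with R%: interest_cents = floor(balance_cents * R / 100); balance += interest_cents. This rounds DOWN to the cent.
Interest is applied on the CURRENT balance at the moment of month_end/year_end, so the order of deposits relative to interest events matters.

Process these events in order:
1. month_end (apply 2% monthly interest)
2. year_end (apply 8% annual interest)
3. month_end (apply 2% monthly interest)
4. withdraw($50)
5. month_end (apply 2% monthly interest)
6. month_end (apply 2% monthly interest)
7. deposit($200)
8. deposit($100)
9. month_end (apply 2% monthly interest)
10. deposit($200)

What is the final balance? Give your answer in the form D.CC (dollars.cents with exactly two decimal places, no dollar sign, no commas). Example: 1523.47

After 1 (month_end (apply 2% monthly interest)): balance=$0.00 total_interest=$0.00
After 2 (year_end (apply 8% annual interest)): balance=$0.00 total_interest=$0.00
After 3 (month_end (apply 2% monthly interest)): balance=$0.00 total_interest=$0.00
After 4 (withdraw($50)): balance=$0.00 total_interest=$0.00
After 5 (month_end (apply 2% monthly interest)): balance=$0.00 total_interest=$0.00
After 6 (month_end (apply 2% monthly interest)): balance=$0.00 total_interest=$0.00
After 7 (deposit($200)): balance=$200.00 total_interest=$0.00
After 8 (deposit($100)): balance=$300.00 total_interest=$0.00
After 9 (month_end (apply 2% monthly interest)): balance=$306.00 total_interest=$6.00
After 10 (deposit($200)): balance=$506.00 total_interest=$6.00

Answer: 506.00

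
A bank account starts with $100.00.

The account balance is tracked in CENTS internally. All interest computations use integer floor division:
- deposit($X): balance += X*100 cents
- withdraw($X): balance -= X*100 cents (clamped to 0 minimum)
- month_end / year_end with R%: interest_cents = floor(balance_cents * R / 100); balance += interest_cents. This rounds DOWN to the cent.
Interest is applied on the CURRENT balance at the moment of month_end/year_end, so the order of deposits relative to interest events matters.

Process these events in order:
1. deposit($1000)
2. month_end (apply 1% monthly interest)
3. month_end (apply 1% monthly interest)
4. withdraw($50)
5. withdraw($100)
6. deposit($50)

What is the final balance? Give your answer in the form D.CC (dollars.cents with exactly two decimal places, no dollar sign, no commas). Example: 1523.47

After 1 (deposit($1000)): balance=$1100.00 total_interest=$0.00
After 2 (month_end (apply 1% monthly interest)): balance=$1111.00 total_interest=$11.00
After 3 (month_end (apply 1% monthly interest)): balance=$1122.11 total_interest=$22.11
After 4 (withdraw($50)): balance=$1072.11 total_interest=$22.11
After 5 (withdraw($100)): balance=$972.11 total_interest=$22.11
After 6 (deposit($50)): balance=$1022.11 total_interest=$22.11

Answer: 1022.11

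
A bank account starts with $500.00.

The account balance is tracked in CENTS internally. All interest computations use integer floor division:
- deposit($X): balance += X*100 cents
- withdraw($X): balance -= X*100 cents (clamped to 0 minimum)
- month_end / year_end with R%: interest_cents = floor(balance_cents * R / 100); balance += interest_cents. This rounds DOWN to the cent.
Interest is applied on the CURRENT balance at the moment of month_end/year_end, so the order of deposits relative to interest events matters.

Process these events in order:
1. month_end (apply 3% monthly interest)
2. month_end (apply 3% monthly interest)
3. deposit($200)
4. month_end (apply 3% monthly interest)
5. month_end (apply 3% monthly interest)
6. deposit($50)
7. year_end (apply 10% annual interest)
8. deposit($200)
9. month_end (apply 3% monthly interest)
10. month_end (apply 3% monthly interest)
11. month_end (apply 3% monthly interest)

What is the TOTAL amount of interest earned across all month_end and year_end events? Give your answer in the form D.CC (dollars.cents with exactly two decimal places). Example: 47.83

Answer: 260.09

Derivation:
After 1 (month_end (apply 3% monthly interest)): balance=$515.00 total_interest=$15.00
After 2 (month_end (apply 3% monthly interest)): balance=$530.45 total_interest=$30.45
After 3 (deposit($200)): balance=$730.45 total_interest=$30.45
After 4 (month_end (apply 3% monthly interest)): balance=$752.36 total_interest=$52.36
After 5 (month_end (apply 3% monthly interest)): balance=$774.93 total_interest=$74.93
After 6 (deposit($50)): balance=$824.93 total_interest=$74.93
After 7 (year_end (apply 10% annual interest)): balance=$907.42 total_interest=$157.42
After 8 (deposit($200)): balance=$1107.42 total_interest=$157.42
After 9 (month_end (apply 3% monthly interest)): balance=$1140.64 total_interest=$190.64
After 10 (month_end (apply 3% monthly interest)): balance=$1174.85 total_interest=$224.85
After 11 (month_end (apply 3% monthly interest)): balance=$1210.09 total_interest=$260.09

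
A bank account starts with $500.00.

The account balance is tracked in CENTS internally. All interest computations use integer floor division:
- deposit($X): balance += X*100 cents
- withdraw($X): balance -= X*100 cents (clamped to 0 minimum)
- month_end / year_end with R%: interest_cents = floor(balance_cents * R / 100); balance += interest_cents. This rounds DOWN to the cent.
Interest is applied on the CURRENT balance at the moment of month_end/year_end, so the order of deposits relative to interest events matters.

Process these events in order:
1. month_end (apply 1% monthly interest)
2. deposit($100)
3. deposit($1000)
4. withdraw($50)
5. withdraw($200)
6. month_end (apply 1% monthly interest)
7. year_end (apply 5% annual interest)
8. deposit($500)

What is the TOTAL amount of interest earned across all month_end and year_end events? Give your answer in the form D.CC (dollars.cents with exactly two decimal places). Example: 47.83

After 1 (month_end (apply 1% monthly interest)): balance=$505.00 total_interest=$5.00
After 2 (deposit($100)): balance=$605.00 total_interest=$5.00
After 3 (deposit($1000)): balance=$1605.00 total_interest=$5.00
After 4 (withdraw($50)): balance=$1555.00 total_interest=$5.00
After 5 (withdraw($200)): balance=$1355.00 total_interest=$5.00
After 6 (month_end (apply 1% monthly interest)): balance=$1368.55 total_interest=$18.55
After 7 (year_end (apply 5% annual interest)): balance=$1436.97 total_interest=$86.97
After 8 (deposit($500)): balance=$1936.97 total_interest=$86.97

Answer: 86.97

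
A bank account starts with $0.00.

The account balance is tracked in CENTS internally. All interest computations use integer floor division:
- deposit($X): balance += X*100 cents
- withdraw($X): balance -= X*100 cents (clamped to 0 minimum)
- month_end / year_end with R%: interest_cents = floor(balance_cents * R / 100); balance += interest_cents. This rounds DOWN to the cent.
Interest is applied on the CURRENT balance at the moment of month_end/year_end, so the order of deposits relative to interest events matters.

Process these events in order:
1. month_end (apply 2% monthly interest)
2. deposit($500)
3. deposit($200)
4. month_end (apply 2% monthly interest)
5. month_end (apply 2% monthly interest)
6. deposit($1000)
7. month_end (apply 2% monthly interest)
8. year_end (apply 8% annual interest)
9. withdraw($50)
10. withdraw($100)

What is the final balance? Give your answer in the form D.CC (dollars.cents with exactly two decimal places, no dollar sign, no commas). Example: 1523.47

Answer: 1753.86

Derivation:
After 1 (month_end (apply 2% monthly interest)): balance=$0.00 total_interest=$0.00
After 2 (deposit($500)): balance=$500.00 total_interest=$0.00
After 3 (deposit($200)): balance=$700.00 total_interest=$0.00
After 4 (month_end (apply 2% monthly interest)): balance=$714.00 total_interest=$14.00
After 5 (month_end (apply 2% monthly interest)): balance=$728.28 total_interest=$28.28
After 6 (deposit($1000)): balance=$1728.28 total_interest=$28.28
After 7 (month_end (apply 2% monthly interest)): balance=$1762.84 total_interest=$62.84
After 8 (year_end (apply 8% annual interest)): balance=$1903.86 total_interest=$203.86
After 9 (withdraw($50)): balance=$1853.86 total_interest=$203.86
After 10 (withdraw($100)): balance=$1753.86 total_interest=$203.86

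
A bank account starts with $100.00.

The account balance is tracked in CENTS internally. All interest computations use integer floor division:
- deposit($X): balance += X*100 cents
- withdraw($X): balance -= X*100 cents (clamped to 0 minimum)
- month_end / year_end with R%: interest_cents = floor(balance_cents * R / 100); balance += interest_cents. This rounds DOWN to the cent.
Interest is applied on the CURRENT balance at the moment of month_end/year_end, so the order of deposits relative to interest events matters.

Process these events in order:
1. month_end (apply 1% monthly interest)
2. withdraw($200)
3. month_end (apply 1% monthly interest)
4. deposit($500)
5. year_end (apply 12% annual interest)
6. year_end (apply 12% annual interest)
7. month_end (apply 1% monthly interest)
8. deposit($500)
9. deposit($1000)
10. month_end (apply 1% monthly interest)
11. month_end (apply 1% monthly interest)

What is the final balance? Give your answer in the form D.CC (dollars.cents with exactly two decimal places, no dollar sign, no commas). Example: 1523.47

After 1 (month_end (apply 1% monthly interest)): balance=$101.00 total_interest=$1.00
After 2 (withdraw($200)): balance=$0.00 total_interest=$1.00
After 3 (month_end (apply 1% monthly interest)): balance=$0.00 total_interest=$1.00
After 4 (deposit($500)): balance=$500.00 total_interest=$1.00
After 5 (year_end (apply 12% annual interest)): balance=$560.00 total_interest=$61.00
After 6 (year_end (apply 12% annual interest)): balance=$627.20 total_interest=$128.20
After 7 (month_end (apply 1% monthly interest)): balance=$633.47 total_interest=$134.47
After 8 (deposit($500)): balance=$1133.47 total_interest=$134.47
After 9 (deposit($1000)): balance=$2133.47 total_interest=$134.47
After 10 (month_end (apply 1% monthly interest)): balance=$2154.80 total_interest=$155.80
After 11 (month_end (apply 1% monthly interest)): balance=$2176.34 total_interest=$177.34

Answer: 2176.34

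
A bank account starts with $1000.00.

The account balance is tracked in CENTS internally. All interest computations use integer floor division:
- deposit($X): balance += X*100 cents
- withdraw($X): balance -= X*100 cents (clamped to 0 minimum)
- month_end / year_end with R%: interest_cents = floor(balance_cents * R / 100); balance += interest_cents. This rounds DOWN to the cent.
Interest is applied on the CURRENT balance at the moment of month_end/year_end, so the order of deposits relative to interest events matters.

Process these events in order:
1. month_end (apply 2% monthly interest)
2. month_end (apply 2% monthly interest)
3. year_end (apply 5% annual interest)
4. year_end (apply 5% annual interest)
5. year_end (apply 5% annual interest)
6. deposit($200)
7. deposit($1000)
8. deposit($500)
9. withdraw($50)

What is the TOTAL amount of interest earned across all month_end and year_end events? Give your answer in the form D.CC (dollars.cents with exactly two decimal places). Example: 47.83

Answer: 204.39

Derivation:
After 1 (month_end (apply 2% monthly interest)): balance=$1020.00 total_interest=$20.00
After 2 (month_end (apply 2% monthly interest)): balance=$1040.40 total_interest=$40.40
After 3 (year_end (apply 5% annual interest)): balance=$1092.42 total_interest=$92.42
After 4 (year_end (apply 5% annual interest)): balance=$1147.04 total_interest=$147.04
After 5 (year_end (apply 5% annual interest)): balance=$1204.39 total_interest=$204.39
After 6 (deposit($200)): balance=$1404.39 total_interest=$204.39
After 7 (deposit($1000)): balance=$2404.39 total_interest=$204.39
After 8 (deposit($500)): balance=$2904.39 total_interest=$204.39
After 9 (withdraw($50)): balance=$2854.39 total_interest=$204.39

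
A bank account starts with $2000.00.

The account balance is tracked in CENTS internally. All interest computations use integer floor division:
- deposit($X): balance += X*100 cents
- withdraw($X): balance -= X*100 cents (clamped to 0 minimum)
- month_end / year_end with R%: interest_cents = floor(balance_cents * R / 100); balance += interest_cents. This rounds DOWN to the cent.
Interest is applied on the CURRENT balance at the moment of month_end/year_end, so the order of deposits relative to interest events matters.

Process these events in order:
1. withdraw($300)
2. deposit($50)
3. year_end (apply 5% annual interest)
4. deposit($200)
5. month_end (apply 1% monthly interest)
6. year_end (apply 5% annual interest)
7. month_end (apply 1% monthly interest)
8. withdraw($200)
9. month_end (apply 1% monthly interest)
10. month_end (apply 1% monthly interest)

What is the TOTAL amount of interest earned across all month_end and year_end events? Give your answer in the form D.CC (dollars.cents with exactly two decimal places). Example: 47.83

After 1 (withdraw($300)): balance=$1700.00 total_interest=$0.00
After 2 (deposit($50)): balance=$1750.00 total_interest=$0.00
After 3 (year_end (apply 5% annual interest)): balance=$1837.50 total_interest=$87.50
After 4 (deposit($200)): balance=$2037.50 total_interest=$87.50
After 5 (month_end (apply 1% monthly interest)): balance=$2057.87 total_interest=$107.87
After 6 (year_end (apply 5% annual interest)): balance=$2160.76 total_interest=$210.76
After 7 (month_end (apply 1% monthly interest)): balance=$2182.36 total_interest=$232.36
After 8 (withdraw($200)): balance=$1982.36 total_interest=$232.36
After 9 (month_end (apply 1% monthly interest)): balance=$2002.18 total_interest=$252.18
After 10 (month_end (apply 1% monthly interest)): balance=$2022.20 total_interest=$272.20

Answer: 272.20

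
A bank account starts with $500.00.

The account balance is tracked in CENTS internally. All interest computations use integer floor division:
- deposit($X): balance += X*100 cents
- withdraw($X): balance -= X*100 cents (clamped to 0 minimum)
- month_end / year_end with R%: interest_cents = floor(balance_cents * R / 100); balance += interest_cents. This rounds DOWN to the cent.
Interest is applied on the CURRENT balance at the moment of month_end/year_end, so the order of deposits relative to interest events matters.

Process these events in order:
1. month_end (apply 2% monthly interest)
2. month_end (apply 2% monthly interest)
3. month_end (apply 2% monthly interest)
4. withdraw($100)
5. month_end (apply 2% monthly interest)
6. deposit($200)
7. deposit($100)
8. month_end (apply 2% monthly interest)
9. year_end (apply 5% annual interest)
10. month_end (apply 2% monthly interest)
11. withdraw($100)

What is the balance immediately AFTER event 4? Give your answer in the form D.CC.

Answer: 430.60

Derivation:
After 1 (month_end (apply 2% monthly interest)): balance=$510.00 total_interest=$10.00
After 2 (month_end (apply 2% monthly interest)): balance=$520.20 total_interest=$20.20
After 3 (month_end (apply 2% monthly interest)): balance=$530.60 total_interest=$30.60
After 4 (withdraw($100)): balance=$430.60 total_interest=$30.60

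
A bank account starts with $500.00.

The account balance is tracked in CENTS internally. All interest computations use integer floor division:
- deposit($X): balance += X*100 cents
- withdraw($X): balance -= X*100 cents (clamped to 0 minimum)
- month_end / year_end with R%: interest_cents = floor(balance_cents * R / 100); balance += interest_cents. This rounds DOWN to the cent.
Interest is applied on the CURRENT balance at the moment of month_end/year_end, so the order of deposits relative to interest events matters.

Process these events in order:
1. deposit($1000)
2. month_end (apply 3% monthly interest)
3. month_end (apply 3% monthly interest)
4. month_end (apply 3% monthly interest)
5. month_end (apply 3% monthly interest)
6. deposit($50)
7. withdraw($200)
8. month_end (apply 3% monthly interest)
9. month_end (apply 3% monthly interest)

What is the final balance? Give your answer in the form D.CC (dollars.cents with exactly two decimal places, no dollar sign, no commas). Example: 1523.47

Answer: 1631.93

Derivation:
After 1 (deposit($1000)): balance=$1500.00 total_interest=$0.00
After 2 (month_end (apply 3% monthly interest)): balance=$1545.00 total_interest=$45.00
After 3 (month_end (apply 3% monthly interest)): balance=$1591.35 total_interest=$91.35
After 4 (month_end (apply 3% monthly interest)): balance=$1639.09 total_interest=$139.09
After 5 (month_end (apply 3% monthly interest)): balance=$1688.26 total_interest=$188.26
After 6 (deposit($50)): balance=$1738.26 total_interest=$188.26
After 7 (withdraw($200)): balance=$1538.26 total_interest=$188.26
After 8 (month_end (apply 3% monthly interest)): balance=$1584.40 total_interest=$234.40
After 9 (month_end (apply 3% monthly interest)): balance=$1631.93 total_interest=$281.93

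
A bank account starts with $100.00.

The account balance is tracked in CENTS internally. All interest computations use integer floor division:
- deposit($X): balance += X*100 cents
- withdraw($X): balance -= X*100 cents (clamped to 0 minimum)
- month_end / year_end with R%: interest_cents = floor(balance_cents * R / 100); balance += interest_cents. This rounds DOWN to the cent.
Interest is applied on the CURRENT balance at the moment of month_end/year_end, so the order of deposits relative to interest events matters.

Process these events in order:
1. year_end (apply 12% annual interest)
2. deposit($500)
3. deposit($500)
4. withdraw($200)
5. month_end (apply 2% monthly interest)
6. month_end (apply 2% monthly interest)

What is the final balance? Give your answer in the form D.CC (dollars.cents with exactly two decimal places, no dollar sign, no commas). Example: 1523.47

Answer: 948.84

Derivation:
After 1 (year_end (apply 12% annual interest)): balance=$112.00 total_interest=$12.00
After 2 (deposit($500)): balance=$612.00 total_interest=$12.00
After 3 (deposit($500)): balance=$1112.00 total_interest=$12.00
After 4 (withdraw($200)): balance=$912.00 total_interest=$12.00
After 5 (month_end (apply 2% monthly interest)): balance=$930.24 total_interest=$30.24
After 6 (month_end (apply 2% monthly interest)): balance=$948.84 total_interest=$48.84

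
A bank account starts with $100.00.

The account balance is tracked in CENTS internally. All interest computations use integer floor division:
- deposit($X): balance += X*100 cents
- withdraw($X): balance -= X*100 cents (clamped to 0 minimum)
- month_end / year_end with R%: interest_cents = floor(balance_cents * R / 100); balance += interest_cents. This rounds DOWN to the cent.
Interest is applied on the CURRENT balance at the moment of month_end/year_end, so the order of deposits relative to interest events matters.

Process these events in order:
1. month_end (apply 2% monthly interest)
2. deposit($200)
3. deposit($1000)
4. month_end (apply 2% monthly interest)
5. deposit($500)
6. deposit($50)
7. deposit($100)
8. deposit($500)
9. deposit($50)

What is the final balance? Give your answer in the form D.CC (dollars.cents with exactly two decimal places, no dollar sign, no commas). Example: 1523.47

Answer: 2528.04

Derivation:
After 1 (month_end (apply 2% monthly interest)): balance=$102.00 total_interest=$2.00
After 2 (deposit($200)): balance=$302.00 total_interest=$2.00
After 3 (deposit($1000)): balance=$1302.00 total_interest=$2.00
After 4 (month_end (apply 2% monthly interest)): balance=$1328.04 total_interest=$28.04
After 5 (deposit($500)): balance=$1828.04 total_interest=$28.04
After 6 (deposit($50)): balance=$1878.04 total_interest=$28.04
After 7 (deposit($100)): balance=$1978.04 total_interest=$28.04
After 8 (deposit($500)): balance=$2478.04 total_interest=$28.04
After 9 (deposit($50)): balance=$2528.04 total_interest=$28.04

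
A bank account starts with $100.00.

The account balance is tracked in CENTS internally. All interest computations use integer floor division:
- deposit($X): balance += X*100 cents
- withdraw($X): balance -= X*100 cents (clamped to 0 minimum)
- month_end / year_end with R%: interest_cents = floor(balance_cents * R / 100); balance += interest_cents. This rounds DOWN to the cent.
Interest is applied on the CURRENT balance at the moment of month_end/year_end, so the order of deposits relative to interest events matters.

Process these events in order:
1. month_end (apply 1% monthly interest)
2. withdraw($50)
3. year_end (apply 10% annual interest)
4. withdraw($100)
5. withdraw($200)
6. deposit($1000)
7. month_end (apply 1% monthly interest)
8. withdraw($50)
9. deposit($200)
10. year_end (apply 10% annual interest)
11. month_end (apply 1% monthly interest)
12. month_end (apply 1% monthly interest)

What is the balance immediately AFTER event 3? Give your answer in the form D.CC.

After 1 (month_end (apply 1% monthly interest)): balance=$101.00 total_interest=$1.00
After 2 (withdraw($50)): balance=$51.00 total_interest=$1.00
After 3 (year_end (apply 10% annual interest)): balance=$56.10 total_interest=$6.10

Answer: 56.10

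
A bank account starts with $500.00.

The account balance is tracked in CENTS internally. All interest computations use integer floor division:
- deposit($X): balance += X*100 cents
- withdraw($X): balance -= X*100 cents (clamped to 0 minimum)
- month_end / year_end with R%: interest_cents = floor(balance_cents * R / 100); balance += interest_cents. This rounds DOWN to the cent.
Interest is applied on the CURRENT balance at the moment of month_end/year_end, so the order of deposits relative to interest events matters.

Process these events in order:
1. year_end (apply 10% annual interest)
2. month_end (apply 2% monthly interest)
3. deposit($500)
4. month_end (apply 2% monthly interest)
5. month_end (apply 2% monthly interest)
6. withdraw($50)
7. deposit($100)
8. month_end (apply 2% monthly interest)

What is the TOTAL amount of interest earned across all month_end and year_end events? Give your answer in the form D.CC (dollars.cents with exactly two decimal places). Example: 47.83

Answer: 126.93

Derivation:
After 1 (year_end (apply 10% annual interest)): balance=$550.00 total_interest=$50.00
After 2 (month_end (apply 2% monthly interest)): balance=$561.00 total_interest=$61.00
After 3 (deposit($500)): balance=$1061.00 total_interest=$61.00
After 4 (month_end (apply 2% monthly interest)): balance=$1082.22 total_interest=$82.22
After 5 (month_end (apply 2% monthly interest)): balance=$1103.86 total_interest=$103.86
After 6 (withdraw($50)): balance=$1053.86 total_interest=$103.86
After 7 (deposit($100)): balance=$1153.86 total_interest=$103.86
After 8 (month_end (apply 2% monthly interest)): balance=$1176.93 total_interest=$126.93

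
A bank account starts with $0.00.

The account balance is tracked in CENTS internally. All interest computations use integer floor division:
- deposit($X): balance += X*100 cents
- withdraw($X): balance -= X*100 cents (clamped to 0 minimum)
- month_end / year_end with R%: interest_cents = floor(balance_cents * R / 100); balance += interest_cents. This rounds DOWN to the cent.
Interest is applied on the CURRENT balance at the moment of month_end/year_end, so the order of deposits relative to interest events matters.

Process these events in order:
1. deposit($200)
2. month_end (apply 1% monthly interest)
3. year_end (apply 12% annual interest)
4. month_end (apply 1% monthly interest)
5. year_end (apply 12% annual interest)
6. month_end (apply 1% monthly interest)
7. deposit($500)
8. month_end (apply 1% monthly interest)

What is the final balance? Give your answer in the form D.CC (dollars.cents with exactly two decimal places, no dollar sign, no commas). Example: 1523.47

Answer: 766.05

Derivation:
After 1 (deposit($200)): balance=$200.00 total_interest=$0.00
After 2 (month_end (apply 1% monthly interest)): balance=$202.00 total_interest=$2.00
After 3 (year_end (apply 12% annual interest)): balance=$226.24 total_interest=$26.24
After 4 (month_end (apply 1% monthly interest)): balance=$228.50 total_interest=$28.50
After 5 (year_end (apply 12% annual interest)): balance=$255.92 total_interest=$55.92
After 6 (month_end (apply 1% monthly interest)): balance=$258.47 total_interest=$58.47
After 7 (deposit($500)): balance=$758.47 total_interest=$58.47
After 8 (month_end (apply 1% monthly interest)): balance=$766.05 total_interest=$66.05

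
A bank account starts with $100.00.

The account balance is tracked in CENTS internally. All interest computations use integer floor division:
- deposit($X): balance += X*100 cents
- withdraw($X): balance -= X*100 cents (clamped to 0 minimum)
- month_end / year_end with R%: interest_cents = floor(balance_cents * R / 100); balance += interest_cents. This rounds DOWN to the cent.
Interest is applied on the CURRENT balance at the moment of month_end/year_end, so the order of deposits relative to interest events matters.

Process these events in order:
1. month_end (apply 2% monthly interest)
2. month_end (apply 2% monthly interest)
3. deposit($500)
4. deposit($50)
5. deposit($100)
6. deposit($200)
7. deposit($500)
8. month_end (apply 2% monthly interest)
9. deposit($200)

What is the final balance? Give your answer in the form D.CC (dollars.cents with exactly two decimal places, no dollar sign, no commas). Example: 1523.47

After 1 (month_end (apply 2% monthly interest)): balance=$102.00 total_interest=$2.00
After 2 (month_end (apply 2% monthly interest)): balance=$104.04 total_interest=$4.04
After 3 (deposit($500)): balance=$604.04 total_interest=$4.04
After 4 (deposit($50)): balance=$654.04 total_interest=$4.04
After 5 (deposit($100)): balance=$754.04 total_interest=$4.04
After 6 (deposit($200)): balance=$954.04 total_interest=$4.04
After 7 (deposit($500)): balance=$1454.04 total_interest=$4.04
After 8 (month_end (apply 2% monthly interest)): balance=$1483.12 total_interest=$33.12
After 9 (deposit($200)): balance=$1683.12 total_interest=$33.12

Answer: 1683.12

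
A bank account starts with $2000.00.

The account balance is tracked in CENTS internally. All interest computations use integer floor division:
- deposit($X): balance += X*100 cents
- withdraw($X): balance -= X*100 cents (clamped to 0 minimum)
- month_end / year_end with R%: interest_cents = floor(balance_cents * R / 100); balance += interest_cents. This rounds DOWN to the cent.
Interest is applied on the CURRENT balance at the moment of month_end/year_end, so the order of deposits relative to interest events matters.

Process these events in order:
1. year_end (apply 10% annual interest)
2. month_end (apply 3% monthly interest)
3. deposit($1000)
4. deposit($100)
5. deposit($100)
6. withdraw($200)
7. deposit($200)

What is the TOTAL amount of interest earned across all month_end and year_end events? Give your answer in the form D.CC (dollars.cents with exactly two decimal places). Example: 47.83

After 1 (year_end (apply 10% annual interest)): balance=$2200.00 total_interest=$200.00
After 2 (month_end (apply 3% monthly interest)): balance=$2266.00 total_interest=$266.00
After 3 (deposit($1000)): balance=$3266.00 total_interest=$266.00
After 4 (deposit($100)): balance=$3366.00 total_interest=$266.00
After 5 (deposit($100)): balance=$3466.00 total_interest=$266.00
After 6 (withdraw($200)): balance=$3266.00 total_interest=$266.00
After 7 (deposit($200)): balance=$3466.00 total_interest=$266.00

Answer: 266.00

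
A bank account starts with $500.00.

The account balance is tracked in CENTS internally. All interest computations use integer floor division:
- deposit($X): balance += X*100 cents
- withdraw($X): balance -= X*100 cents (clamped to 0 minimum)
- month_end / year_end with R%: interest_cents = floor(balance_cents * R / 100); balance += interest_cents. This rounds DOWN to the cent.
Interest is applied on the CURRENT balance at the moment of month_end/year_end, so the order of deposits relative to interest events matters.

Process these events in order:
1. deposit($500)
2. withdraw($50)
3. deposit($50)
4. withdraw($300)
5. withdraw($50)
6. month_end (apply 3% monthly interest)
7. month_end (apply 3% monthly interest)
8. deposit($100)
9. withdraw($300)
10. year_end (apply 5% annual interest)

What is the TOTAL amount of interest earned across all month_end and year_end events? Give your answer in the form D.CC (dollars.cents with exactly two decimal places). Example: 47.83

After 1 (deposit($500)): balance=$1000.00 total_interest=$0.00
After 2 (withdraw($50)): balance=$950.00 total_interest=$0.00
After 3 (deposit($50)): balance=$1000.00 total_interest=$0.00
After 4 (withdraw($300)): balance=$700.00 total_interest=$0.00
After 5 (withdraw($50)): balance=$650.00 total_interest=$0.00
After 6 (month_end (apply 3% monthly interest)): balance=$669.50 total_interest=$19.50
After 7 (month_end (apply 3% monthly interest)): balance=$689.58 total_interest=$39.58
After 8 (deposit($100)): balance=$789.58 total_interest=$39.58
After 9 (withdraw($300)): balance=$489.58 total_interest=$39.58
After 10 (year_end (apply 5% annual interest)): balance=$514.05 total_interest=$64.05

Answer: 64.05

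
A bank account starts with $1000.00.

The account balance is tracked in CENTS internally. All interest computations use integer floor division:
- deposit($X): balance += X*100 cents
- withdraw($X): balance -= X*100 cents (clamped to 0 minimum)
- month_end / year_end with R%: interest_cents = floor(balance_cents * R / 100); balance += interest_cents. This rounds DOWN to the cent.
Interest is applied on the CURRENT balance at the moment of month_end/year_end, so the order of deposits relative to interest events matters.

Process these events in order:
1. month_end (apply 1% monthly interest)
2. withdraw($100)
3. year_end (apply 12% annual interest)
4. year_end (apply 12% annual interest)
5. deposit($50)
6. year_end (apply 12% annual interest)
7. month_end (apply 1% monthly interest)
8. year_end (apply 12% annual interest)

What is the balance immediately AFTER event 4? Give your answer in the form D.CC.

Answer: 1141.50

Derivation:
After 1 (month_end (apply 1% monthly interest)): balance=$1010.00 total_interest=$10.00
After 2 (withdraw($100)): balance=$910.00 total_interest=$10.00
After 3 (year_end (apply 12% annual interest)): balance=$1019.20 total_interest=$119.20
After 4 (year_end (apply 12% annual interest)): balance=$1141.50 total_interest=$241.50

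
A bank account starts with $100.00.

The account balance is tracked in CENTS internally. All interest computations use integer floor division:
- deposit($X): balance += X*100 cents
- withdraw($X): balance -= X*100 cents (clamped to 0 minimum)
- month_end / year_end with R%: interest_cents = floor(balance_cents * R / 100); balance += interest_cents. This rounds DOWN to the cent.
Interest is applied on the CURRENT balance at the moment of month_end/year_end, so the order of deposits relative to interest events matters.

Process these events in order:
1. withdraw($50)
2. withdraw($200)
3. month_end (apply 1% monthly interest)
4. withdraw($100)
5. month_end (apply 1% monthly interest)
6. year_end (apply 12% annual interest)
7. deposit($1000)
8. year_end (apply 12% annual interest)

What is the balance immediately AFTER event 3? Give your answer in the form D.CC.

After 1 (withdraw($50)): balance=$50.00 total_interest=$0.00
After 2 (withdraw($200)): balance=$0.00 total_interest=$0.00
After 3 (month_end (apply 1% monthly interest)): balance=$0.00 total_interest=$0.00

Answer: 0.00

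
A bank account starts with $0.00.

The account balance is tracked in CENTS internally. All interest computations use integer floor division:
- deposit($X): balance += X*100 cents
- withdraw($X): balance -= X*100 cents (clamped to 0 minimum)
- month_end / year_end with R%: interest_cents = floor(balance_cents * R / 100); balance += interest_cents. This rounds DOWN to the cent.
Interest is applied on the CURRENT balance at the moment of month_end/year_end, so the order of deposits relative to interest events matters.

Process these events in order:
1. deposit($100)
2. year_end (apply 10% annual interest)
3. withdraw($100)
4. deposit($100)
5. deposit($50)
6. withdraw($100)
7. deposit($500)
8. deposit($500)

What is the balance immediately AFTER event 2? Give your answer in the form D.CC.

After 1 (deposit($100)): balance=$100.00 total_interest=$0.00
After 2 (year_end (apply 10% annual interest)): balance=$110.00 total_interest=$10.00

Answer: 110.00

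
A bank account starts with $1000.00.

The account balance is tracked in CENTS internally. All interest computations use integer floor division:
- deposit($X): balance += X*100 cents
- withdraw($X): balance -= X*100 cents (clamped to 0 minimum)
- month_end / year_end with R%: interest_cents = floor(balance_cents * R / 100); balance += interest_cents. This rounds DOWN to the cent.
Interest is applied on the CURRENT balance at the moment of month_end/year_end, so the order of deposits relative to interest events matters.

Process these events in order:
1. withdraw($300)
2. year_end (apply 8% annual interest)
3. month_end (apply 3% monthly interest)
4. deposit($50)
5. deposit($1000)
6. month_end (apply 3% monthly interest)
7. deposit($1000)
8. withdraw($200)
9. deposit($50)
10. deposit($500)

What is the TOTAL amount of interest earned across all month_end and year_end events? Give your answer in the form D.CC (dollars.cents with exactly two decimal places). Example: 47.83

Answer: 133.54

Derivation:
After 1 (withdraw($300)): balance=$700.00 total_interest=$0.00
After 2 (year_end (apply 8% annual interest)): balance=$756.00 total_interest=$56.00
After 3 (month_end (apply 3% monthly interest)): balance=$778.68 total_interest=$78.68
After 4 (deposit($50)): balance=$828.68 total_interest=$78.68
After 5 (deposit($1000)): balance=$1828.68 total_interest=$78.68
After 6 (month_end (apply 3% monthly interest)): balance=$1883.54 total_interest=$133.54
After 7 (deposit($1000)): balance=$2883.54 total_interest=$133.54
After 8 (withdraw($200)): balance=$2683.54 total_interest=$133.54
After 9 (deposit($50)): balance=$2733.54 total_interest=$133.54
After 10 (deposit($500)): balance=$3233.54 total_interest=$133.54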